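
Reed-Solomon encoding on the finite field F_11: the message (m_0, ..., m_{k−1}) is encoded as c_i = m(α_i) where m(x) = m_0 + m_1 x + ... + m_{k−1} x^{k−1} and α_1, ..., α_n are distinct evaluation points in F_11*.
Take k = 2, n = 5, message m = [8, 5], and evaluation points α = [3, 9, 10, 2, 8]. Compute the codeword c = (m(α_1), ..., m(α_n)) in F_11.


c = [1, 9, 3, 7, 4]

Message polynomial: m(x) = 8 + 5·x (mod 11).
For each evaluation point α_i, compute m(α_i) mod 11:
  α_1 = 3: Horner steps 5 → 1, so m(3) = 1.
  α_2 = 9: Horner steps 5 → 9, so m(9) = 9.
  α_3 = 10: Horner steps 5 → 3, so m(10) = 3.
  α_4 = 2: Horner steps 5 → 7, so m(2) = 7.
  α_5 = 8: Horner steps 5 → 4, so m(8) = 4.
Codeword c = [1, 9, 3, 7, 4] ∈ F_11^5.


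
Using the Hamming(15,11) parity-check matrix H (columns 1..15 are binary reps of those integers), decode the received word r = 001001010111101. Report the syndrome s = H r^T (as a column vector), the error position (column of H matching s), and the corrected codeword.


s = (0, 0, 1, 0)^T, error position = 2, corrected codeword c = 011001010111101

Compute s = H r^T mod 2 one row at a time:
  s_1 = 1 + 0 + 1 + 1 + 1 + 1 + 0 + 1 = 6 ≡ 0 (mod 2).
  s_2 = 0 + 0 + 1 + 0 + 1 + 1 + 0 + 1 = 4 ≡ 0 (mod 2).
  s_3 = 0 + 1 + 1 + 0 + 1 + 1 + 0 + 1 = 5 ≡ 1 (mod 2).
  s_4 = 0 + 1 + 0 + 0 + 0 + 1 + 1 + 1 = 4 ≡ 0 (mod 2).
s = (0, 0, 1, 0)^T — this equals column 2 of H (binary 0010), so error is at position 2.
Correct: flip bit 2 of r = 001001010111101 to get c = 011001010111101.


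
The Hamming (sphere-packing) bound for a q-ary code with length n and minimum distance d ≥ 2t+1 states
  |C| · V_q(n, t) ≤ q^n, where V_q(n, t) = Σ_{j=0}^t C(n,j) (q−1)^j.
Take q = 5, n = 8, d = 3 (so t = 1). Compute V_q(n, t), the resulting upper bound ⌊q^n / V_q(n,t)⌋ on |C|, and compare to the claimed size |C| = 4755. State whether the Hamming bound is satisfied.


V_q(n, t) = 33, q^n = 390625, Hamming bound = 11837, |C| = 4755 ≤ bound (satisfied).

Step 1: Compute V_q(n, t) = Σ_{j=0}^1 C(n, j) (q−1)^j.
  j = 0: C(8,0)·(4)^0 = 1·1 = 1.
  j = 1: C(8,1)·(4)^1 = 8·4 = 32.
  V_q(n, t) = 1 + 32 = 33.
Step 2: q^n = 5^8 = 390625.
Step 3: Hamming bound ⌊q^n / V_q(n,t)⌋ = ⌊390625/33⌋ = 11837.
Step 4: Compare |C| = 4755 to 11837: satisfied.
The claimed |C| lies below the Hamming bound.


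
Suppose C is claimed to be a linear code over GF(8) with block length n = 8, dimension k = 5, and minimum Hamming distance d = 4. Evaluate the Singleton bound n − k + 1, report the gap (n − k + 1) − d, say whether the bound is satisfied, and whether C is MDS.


Singleton RHS = n − k + 1 = 4, slack = 0, bound satisfied, MDS.

Singleton bound: d ≤ n − k + 1.
Here n = 8, k = 5, so n − k + 1 = 4.
Given d = 4, check d ≤ 4: YES.
Slack = (n − k + 1) − d = 0.
The code is MDS (slack = 0).
Description: the claimed parameters are [8, 5, 4]_8; such a code would be MDS (meets Singleton bound).


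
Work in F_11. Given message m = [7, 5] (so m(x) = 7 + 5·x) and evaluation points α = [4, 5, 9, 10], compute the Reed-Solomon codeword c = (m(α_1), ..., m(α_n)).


c = [5, 10, 8, 2]

Message polynomial: m(x) = 7 + 5·x (mod 11).
For each evaluation point α_i, compute m(α_i) mod 11:
  α_1 = 4: Horner steps 5 → 5, so m(4) = 5.
  α_2 = 5: Horner steps 5 → 10, so m(5) = 10.
  α_3 = 9: Horner steps 5 → 8, so m(9) = 8.
  α_4 = 10: Horner steps 5 → 2, so m(10) = 2.
Codeword c = [5, 10, 8, 2] ∈ F_11^4.


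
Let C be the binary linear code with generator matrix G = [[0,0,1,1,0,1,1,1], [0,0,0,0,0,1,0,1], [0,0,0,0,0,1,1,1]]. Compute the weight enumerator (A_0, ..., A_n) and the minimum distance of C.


Weight distribution: A_0 = 1, A_1 = 1, A_2 = 2, A_3 = 2, A_4 = 1, A_5 = 1. Minimum distance d = 1.

Enumerate all 2^3 = 8 messages m ∈ F_2^3.
For each, compute codeword c = mG in F_2^8, then tally its weight.
  m = 000 → c = 00000000, weight = 0.
  m = 100 → c = 00110111, weight = 5.
  m = 010 → c = 00000101, weight = 2.
  m = 110 → c = 00110010, weight = 3.
  m = 001 → c = 00000111, weight = 3.
  m = 101 → c = 00110000, weight = 2.
  m = 011 → c = 00000010, weight = 1.
  m = 111 → c = 00110101, weight = 4.
Tally weights:
  weight 0: 1 codewords.
  weight 1: 1 codewords.
  weight 2: 2 codewords.
  weight 3: 2 codewords.
  weight 4: 1 codewords.
  weight 5: 1 codewords.
Minimum distance d = smallest w > 0 with A_w > 0 = 1.
Sanity: Σ A_w = 8 = 2^3 = 8 ✓.


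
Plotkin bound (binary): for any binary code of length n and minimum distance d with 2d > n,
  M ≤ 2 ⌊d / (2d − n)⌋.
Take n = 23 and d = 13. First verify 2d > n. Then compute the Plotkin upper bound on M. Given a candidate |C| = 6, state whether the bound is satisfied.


Plotkin bound M ≤ 8; given |C| = 6 ≤ bound (satisfied).

Check applicability: 2d = 26, n = 23.
2d − n = 3 > 0, so Plotkin applies.
Compute d/(2d−n) = 13/3 ≈ 4.3333.
⌊d/(2d−n)⌋ = 4.
Plotkin bound: M ≤ 2·4 = 8.
Given |C| = 6, check: satisfied.
This |C| is below the Plotkin bound.


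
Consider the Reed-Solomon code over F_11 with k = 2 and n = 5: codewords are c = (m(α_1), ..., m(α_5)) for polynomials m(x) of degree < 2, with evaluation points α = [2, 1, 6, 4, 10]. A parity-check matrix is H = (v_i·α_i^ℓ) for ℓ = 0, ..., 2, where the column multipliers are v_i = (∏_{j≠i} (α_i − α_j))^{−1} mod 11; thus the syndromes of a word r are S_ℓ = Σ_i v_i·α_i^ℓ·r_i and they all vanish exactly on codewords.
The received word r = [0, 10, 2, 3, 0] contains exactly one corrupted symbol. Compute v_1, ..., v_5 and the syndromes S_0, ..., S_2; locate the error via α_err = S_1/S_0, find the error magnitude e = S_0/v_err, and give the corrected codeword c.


S = (9, 7, 3), error at position 1, error magnitude e = 7, c = [4, 10, 2, 3, 0].

Step 1: column multipliers v_i = (∏_{j≠i}(α_i − α_j))^{−1} mod 11.
  i = 1 (α = 2): (2−1)(2−6)(2−4)(2−10) = 1·(−4)·(−2)·(−8) = −64 ≡ 2, so v_1 = 2^{−1} = 6 (mod 11).
  i = 2 (α = 1): (1−2)(1−6)(1−4)(1−10) = (−1)·(−5)·(−3)·(−9) = 135 ≡ 3, so v_2 = 3^{−1} = 4 (mod 11).
  i = 3 (α = 6): (6−2)(6−1)(6−4)(6−10) = 4·5·2·(−4) = −160 ≡ 5, so v_3 = 5^{−1} = 9 (mod 11).
  i = 4 (α = 4): (4−2)(4−1)(4−6)(4−10) = 2·3·(−2)·(−6) = 72 ≡ 6, so v_4 = 6^{−1} = 2 (mod 11).
  i = 5 (α = 10): (10−2)(10−1)(10−6)(10−4) = 8·9·4·6 = 1728 ≡ 1, so v_5 = 1^{−1} = 1 (mod 11).
  v = [6, 4, 9, 2, 1].
Step 2: syndromes of r = [0, 10, 2, 3, 0] (all sums mod 11).
  S_0 = Σ v_i r_i = 6·0 + 4·10 + 9·2 + 2·3 + 1·0 = 64 ≡ 9.
  S_1 = Σ v_i α_i r_i = 6·2·0 + 4·1·10 + 9·6·2 + 2·4·3 + 1·10·0 = 172 ≡ 7.
  α_i^2 mod 11 = [4, 1, 3, 5, 1].
  S_2 = Σ v_i α_i^2 r_i = 6·4·0 + 4·1·10 + 9·3·2 + 2·5·3 + 1·1·0 = 124 ≡ 3.
  S = (9, 7, 3) ≠ 0, so r is not a codeword (an error is present).
Step 3: locate the error. For a single error e at position i, S_ℓ = v_i·e·α_i^ℓ, so α_err = S_1/S_0.
  S_0^{−1} = 9^{−1} = 5 (mod 11), so α_err = 7·5 = 35 ≡ 2 = α_1. Error position i = 1.
  Consistency check: S_2/S_1 = 3·8 = 24 ≡ 2 = α_err ✓ (single-error assumption holds).
Step 4: error magnitude e = S_0/v_1 = S_0·∏_{j≠1}(α_1 − α_j) = 9·2 = 18 ≡ 7 (mod 11).
Step 5: correct position 1: c_1 = r_1 − e = 0 − 7 ≡ 4 (mod 11). Hence c = [4, 10, 2, 3, 0].
  Check: interpolating c through the α_i gives m(x) = 5 + 5·x (degree < 2) with m(α_i) = c_i for every i, so c is indeed a codeword.


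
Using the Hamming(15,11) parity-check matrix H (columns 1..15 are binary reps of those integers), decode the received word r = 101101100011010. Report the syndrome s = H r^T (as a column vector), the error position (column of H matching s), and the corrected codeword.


s = (1, 1, 1, 0)^T, error position = 14, corrected codeword c = 101101100011000

Compute s = H r^T mod 2 one row at a time:
  s_1 = 0 + 0 + 0 + 1 + 1 + 0 + 1 + 0 = 3 ≡ 1 (mod 2).
  s_2 = 1 + 0 + 1 + 1 + 1 + 0 + 1 + 0 = 5 ≡ 1 (mod 2).
  s_3 = 0 + 1 + 1 + 1 + 0 + 1 + 1 + 0 = 5 ≡ 1 (mod 2).
  s_4 = 1 + 1 + 0 + 1 + 0 + 1 + 0 + 0 = 4 ≡ 0 (mod 2).
s = (1, 1, 1, 0)^T — this equals column 14 of H (binary 1110), so error is at position 14.
Correct: flip bit 14 of r = 101101100011010 to get c = 101101100011000.


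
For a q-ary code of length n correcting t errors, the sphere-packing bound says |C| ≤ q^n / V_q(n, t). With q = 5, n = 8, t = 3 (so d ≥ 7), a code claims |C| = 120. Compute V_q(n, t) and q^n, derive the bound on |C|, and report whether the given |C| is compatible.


V_q(n, t) = 4065, q^n = 390625, Hamming bound = 96, |C| = 120 > bound (violated).

Step 1: Compute V_q(n, t) = Σ_{j=0}^3 C(n, j) (q−1)^j.
  j = 0: C(8,0)·(4)^0 = 1·1 = 1.
  j = 1: C(8,1)·(4)^1 = 8·4 = 32.
  j = 2: C(8,2)·(4)^2 = 28·16 = 448.
  j = 3: C(8,3)·(4)^3 = 56·64 = 3584.
  V_q(n, t) = 1 + 32 + 448 + 3584 = 4065.
Step 2: q^n = 5^8 = 390625.
Step 3: Hamming bound ⌊q^n / V_q(n,t)⌋ = ⌊390625/4065⌋ = 96.
Step 4: Compare |C| = 120 to 96: violated.
The claimed |C| lies above the Hamming bound, so no 5-ary code of length 8 with d ≥ 7 can have 120 codewords.


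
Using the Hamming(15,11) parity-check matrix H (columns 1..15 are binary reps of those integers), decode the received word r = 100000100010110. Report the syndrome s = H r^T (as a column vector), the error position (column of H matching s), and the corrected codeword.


s = (1, 1, 1, 0)^T, error position = 14, corrected codeword c = 100000100010100

Compute s = H r^T mod 2 one row at a time:
  s_1 = 0 + 0 + 0 + 1 + 0 + 1 + 1 + 0 = 3 ≡ 1 (mod 2).
  s_2 = 0 + 0 + 0 + 1 + 0 + 1 + 1 + 0 = 3 ≡ 1 (mod 2).
  s_3 = 0 + 0 + 0 + 1 + 0 + 1 + 1 + 0 = 3 ≡ 1 (mod 2).
  s_4 = 1 + 0 + 0 + 1 + 0 + 1 + 1 + 0 = 4 ≡ 0 (mod 2).
s = (1, 1, 1, 0)^T — this equals column 14 of H (binary 1110), so error is at position 14.
Correct: flip bit 14 of r = 100000100010110 to get c = 100000100010100.


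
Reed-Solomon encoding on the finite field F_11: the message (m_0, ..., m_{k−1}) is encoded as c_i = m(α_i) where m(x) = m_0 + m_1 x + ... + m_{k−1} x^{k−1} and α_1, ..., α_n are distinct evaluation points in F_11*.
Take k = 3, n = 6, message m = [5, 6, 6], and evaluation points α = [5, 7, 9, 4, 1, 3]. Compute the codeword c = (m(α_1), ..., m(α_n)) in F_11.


c = [9, 0, 6, 4, 6, 0]

Message polynomial: m(x) = 5 + 6·x + 6·x^2 (mod 11).
For each evaluation point α_i, compute m(α_i) mod 11:
  α_1 = 5: Horner steps 6 → 3 → 9, so m(5) = 9.
  α_2 = 7: Horner steps 6 → 4 → 0, so m(7) = 0.
  α_3 = 9: Horner steps 6 → 5 → 6, so m(9) = 6.
  α_4 = 4: Horner steps 6 → 8 → 4, so m(4) = 4.
  α_5 = 1: Horner steps 6 → 1 → 6, so m(1) = 6.
  α_6 = 3: Horner steps 6 → 2 → 0, so m(3) = 0.
Codeword c = [9, 0, 6, 4, 6, 0] ∈ F_11^6.


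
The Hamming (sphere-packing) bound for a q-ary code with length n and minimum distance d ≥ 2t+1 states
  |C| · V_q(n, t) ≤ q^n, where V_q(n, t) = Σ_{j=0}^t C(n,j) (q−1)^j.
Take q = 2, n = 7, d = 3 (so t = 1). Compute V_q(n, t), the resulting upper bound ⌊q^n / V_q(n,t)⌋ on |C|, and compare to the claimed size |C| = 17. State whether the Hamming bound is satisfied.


V_q(n, t) = 8, q^n = 128, Hamming bound = 16, |C| = 17 > bound (violated).

Step 1: Compute V_q(n, t) = Σ_{j=0}^1 C(n, j) (q−1)^j.
  j = 0: C(7,0)·(1)^0 = 1·1 = 1.
  j = 1: C(7,1)·(1)^1 = 7·1 = 7.
  V_q(n, t) = 1 + 7 = 8.
Step 2: q^n = 2^7 = 128.
Step 3: Hamming bound ⌊q^n / V_q(n,t)⌋ = ⌊128/8⌋ = 16.
Step 4: Compare |C| = 17 to 16: violated.
The claimed |C| lies above the Hamming bound, so no 2-ary code of length 7 with d ≥ 3 can have 17 codewords.


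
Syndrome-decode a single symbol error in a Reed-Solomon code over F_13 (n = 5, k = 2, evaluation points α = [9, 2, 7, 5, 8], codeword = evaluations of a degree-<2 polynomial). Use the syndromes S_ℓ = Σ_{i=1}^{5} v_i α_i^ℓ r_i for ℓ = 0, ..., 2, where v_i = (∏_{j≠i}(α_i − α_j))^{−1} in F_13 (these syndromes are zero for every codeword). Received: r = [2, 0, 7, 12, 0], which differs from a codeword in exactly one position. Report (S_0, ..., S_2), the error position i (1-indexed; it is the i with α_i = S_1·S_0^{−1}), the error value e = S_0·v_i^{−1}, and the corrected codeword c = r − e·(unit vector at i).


S = (10, 2, 3), error at position 5, error magnitude e = 2, c = [2, 0, 7, 12, 11].

Step 1: column multipliers v_i = (∏_{j≠i}(α_i − α_j))^{−1} mod 13.
  i = 1 (α = 9): (9−2)(9−7)(9−5)(9−8) = 7·2·4·1 = 56 ≡ 4, so v_1 = 4^{−1} = 10 (mod 13).
  i = 2 (α = 2): (2−9)(2−7)(2−5)(2−8) = (−7)·(−5)·(−3)·(−6) = 630 ≡ 6, so v_2 = 6^{−1} = 11 (mod 13).
  i = 3 (α = 7): (7−9)(7−2)(7−5)(7−8) = (−2)·5·2·(−1) = 20 ≡ 7, so v_3 = 7^{−1} = 2 (mod 13).
  i = 4 (α = 5): (5−9)(5−2)(5−7)(5−8) = (−4)·3·(−2)·(−3) = −72 ≡ 6, so v_4 = 6^{−1} = 11 (mod 13).
  i = 5 (α = 8): (8−9)(8−2)(8−7)(8−5) = (−1)·6·1·3 = −18 ≡ 8, so v_5 = 8^{−1} = 5 (mod 13).
  v = [10, 11, 2, 11, 5].
Step 2: syndromes of r = [2, 0, 7, 12, 0] (all sums mod 13).
  S_0 = Σ v_i r_i = 10·2 + 11·0 + 2·7 + 11·12 + 5·0 = 166 ≡ 10.
  S_1 = Σ v_i α_i r_i = 10·9·2 + 11·2·0 + 2·7·7 + 11·5·12 + 5·8·0 = 938 ≡ 2.
  α_i^2 mod 13 = [3, 4, 10, 12, 12].
  S_2 = Σ v_i α_i^2 r_i = 10·3·2 + 11·4·0 + 2·10·7 + 11·12·12 + 5·12·0 = 1784 ≡ 3.
  S = (10, 2, 3) ≠ 0, so r is not a codeword (an error is present).
Step 3: locate the error. For a single error e at position i, S_ℓ = v_i·e·α_i^ℓ, so α_err = S_1/S_0.
  S_0^{−1} = 10^{−1} = 4 (mod 13), so α_err = 2·4 = 8 ≡ 8 = α_5. Error position i = 5.
  Consistency check: S_2/S_1 = 3·7 = 21 ≡ 8 = α_err ✓ (single-error assumption holds).
Step 4: error magnitude e = S_0/v_5 = S_0·∏_{j≠5}(α_5 − α_j) = 10·8 = 80 ≡ 2 (mod 13).
Step 5: correct position 5: c_5 = r_5 − e = 0 − 2 ≡ 11 (mod 13). Hence c = [2, 0, 7, 12, 11].
  Check: interpolating c through the α_i gives m(x) = 5 + 4·x (degree < 2) with m(α_i) = c_i for every i, so c is indeed a codeword.


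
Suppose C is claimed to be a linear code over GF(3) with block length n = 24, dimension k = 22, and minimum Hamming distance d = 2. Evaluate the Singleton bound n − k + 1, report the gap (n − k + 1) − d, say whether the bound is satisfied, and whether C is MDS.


Singleton RHS = n − k + 1 = 3, slack = 1, bound satisfied, not MDS.

Singleton bound: d ≤ n − k + 1.
Here n = 24, k = 22, so n − k + 1 = 3.
Given d = 2, check d ≤ 3: YES.
Slack = (n − k + 1) − d = 1.
The code is NOT MDS (slack = 1 > 0).
Description: the claimed parameters are [24, 22, 2]_3; such a code would be non-MDS.


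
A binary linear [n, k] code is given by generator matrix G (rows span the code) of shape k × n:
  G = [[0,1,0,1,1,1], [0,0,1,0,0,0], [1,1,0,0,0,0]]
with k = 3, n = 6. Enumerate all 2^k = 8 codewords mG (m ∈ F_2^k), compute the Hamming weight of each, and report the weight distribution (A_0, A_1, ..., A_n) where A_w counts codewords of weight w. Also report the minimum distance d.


Weight distribution: A_0 = 1, A_1 = 1, A_2 = 1, A_3 = 1, A_4 = 2, A_5 = 2. Minimum distance d = 1.

Enumerate all 2^3 = 8 messages m ∈ F_2^3.
For each, compute codeword c = mG in F_2^6, then tally its weight.
  m = 000 → c = 000000, weight = 0.
  m = 100 → c = 010111, weight = 4.
  m = 010 → c = 001000, weight = 1.
  m = 110 → c = 011111, weight = 5.
  m = 001 → c = 110000, weight = 2.
  m = 101 → c = 100111, weight = 4.
  m = 011 → c = 111000, weight = 3.
  m = 111 → c = 101111, weight = 5.
Tally weights:
  weight 0: 1 codewords.
  weight 1: 1 codewords.
  weight 2: 1 codewords.
  weight 3: 1 codewords.
  weight 4: 2 codewords.
  weight 5: 2 codewords.
Minimum distance d = smallest w > 0 with A_w > 0 = 1.
Sanity: Σ A_w = 8 = 2^3 = 8 ✓.


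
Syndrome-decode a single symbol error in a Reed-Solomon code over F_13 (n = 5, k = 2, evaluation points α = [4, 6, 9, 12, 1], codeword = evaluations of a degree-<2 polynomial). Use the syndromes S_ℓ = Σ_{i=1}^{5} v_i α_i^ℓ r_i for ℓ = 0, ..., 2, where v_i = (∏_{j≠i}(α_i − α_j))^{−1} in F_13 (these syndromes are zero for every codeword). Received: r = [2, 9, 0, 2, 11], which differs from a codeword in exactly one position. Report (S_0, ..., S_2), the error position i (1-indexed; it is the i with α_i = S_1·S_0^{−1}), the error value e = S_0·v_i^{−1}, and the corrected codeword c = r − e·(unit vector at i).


S = (1, 12, 1), error at position 4, error magnitude e = 11, c = [2, 9, 0, 4, 11].

Step 1: column multipliers v_i = (∏_{j≠i}(α_i − α_j))^{−1} mod 13.
  i = 1 (α = 4): (4−6)(4−9)(4−12)(4−1) = (−2)·(−5)·(−8)·3 = −240 ≡ 7, so v_1 = 7^{−1} = 2 (mod 13).
  i = 2 (α = 6): (6−4)(6−9)(6−12)(6−1) = 2·(−3)·(−6)·5 = 180 ≡ 11, so v_2 = 11^{−1} = 6 (mod 13).
  i = 3 (α = 9): (9−4)(9−6)(9−12)(9−1) = 5·3·(−3)·8 = −360 ≡ 4, so v_3 = 4^{−1} = 10 (mod 13).
  i = 4 (α = 12): (12−4)(12−6)(12−9)(12−1) = 8·6·3·11 = 1584 ≡ 11, so v_4 = 11^{−1} = 6 (mod 13).
  i = 5 (α = 1): (1−4)(1−6)(1−9)(1−12) = (−3)·(−5)·(−8)·(−11) = 1320 ≡ 7, so v_5 = 7^{−1} = 2 (mod 13).
  v = [2, 6, 10, 6, 2].
Step 2: syndromes of r = [2, 9, 0, 2, 11] (all sums mod 13).
  S_0 = Σ v_i r_i = 2·2 + 6·9 + 10·0 + 6·2 + 2·11 = 92 ≡ 1.
  S_1 = Σ v_i α_i r_i = 2·4·2 + 6·6·9 + 10·9·0 + 6·12·2 + 2·1·11 = 506 ≡ 12.
  α_i^2 mod 13 = [3, 10, 3, 1, 1].
  S_2 = Σ v_i α_i^2 r_i = 2·3·2 + 6·10·9 + 10·3·0 + 6·1·2 + 2·1·11 = 586 ≡ 1.
  S = (1, 12, 1) ≠ 0, so r is not a codeword (an error is present).
Step 3: locate the error. For a single error e at position i, S_ℓ = v_i·e·α_i^ℓ, so α_err = S_1/S_0.
  S_0^{−1} = 1^{−1} = 1 (mod 13), so α_err = 12·1 = 12 ≡ 12 = α_4. Error position i = 4.
  Consistency check: S_2/S_1 = 1·12 = 12 ≡ 12 = α_err ✓ (single-error assumption holds).
Step 4: error magnitude e = S_0/v_4 = S_0·∏_{j≠4}(α_4 − α_j) = 1·11 = 11 ≡ 11 (mod 13).
Step 5: correct position 4: c_4 = r_4 − e = 2 − 11 ≡ 4 (mod 13). Hence c = [2, 9, 0, 4, 11].
  Check: interpolating c through the α_i gives m(x) = 1 + 10·x (degree < 2) with m(α_i) = c_i for every i, so c is indeed a codeword.


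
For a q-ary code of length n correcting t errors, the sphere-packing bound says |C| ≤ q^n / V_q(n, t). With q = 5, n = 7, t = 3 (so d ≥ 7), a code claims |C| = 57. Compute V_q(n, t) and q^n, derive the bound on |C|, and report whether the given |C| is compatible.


V_q(n, t) = 2605, q^n = 78125, Hamming bound = 29, |C| = 57 > bound (violated).

Step 1: Compute V_q(n, t) = Σ_{j=0}^3 C(n, j) (q−1)^j.
  j = 0: C(7,0)·(4)^0 = 1·1 = 1.
  j = 1: C(7,1)·(4)^1 = 7·4 = 28.
  j = 2: C(7,2)·(4)^2 = 21·16 = 336.
  j = 3: C(7,3)·(4)^3 = 35·64 = 2240.
  V_q(n, t) = 1 + 28 + 336 + 2240 = 2605.
Step 2: q^n = 5^7 = 78125.
Step 3: Hamming bound ⌊q^n / V_q(n,t)⌋ = ⌊78125/2605⌋ = 29.
Step 4: Compare |C| = 57 to 29: violated.
The claimed |C| lies above the Hamming bound, so no 5-ary code of length 7 with d ≥ 7 can have 57 codewords.


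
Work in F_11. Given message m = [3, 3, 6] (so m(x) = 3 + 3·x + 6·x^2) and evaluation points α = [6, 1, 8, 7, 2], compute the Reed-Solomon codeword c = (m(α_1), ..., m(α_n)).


c = [6, 1, 4, 10, 0]

Message polynomial: m(x) = 3 + 3·x + 6·x^2 (mod 11).
For each evaluation point α_i, compute m(α_i) mod 11:
  α_1 = 6: Horner steps 6 → 6 → 6, so m(6) = 6.
  α_2 = 1: Horner steps 6 → 9 → 1, so m(1) = 1.
  α_3 = 8: Horner steps 6 → 7 → 4, so m(8) = 4.
  α_4 = 7: Horner steps 6 → 1 → 10, so m(7) = 10.
  α_5 = 2: Horner steps 6 → 4 → 0, so m(2) = 0.
Codeword c = [6, 1, 4, 10, 0] ∈ F_11^5.


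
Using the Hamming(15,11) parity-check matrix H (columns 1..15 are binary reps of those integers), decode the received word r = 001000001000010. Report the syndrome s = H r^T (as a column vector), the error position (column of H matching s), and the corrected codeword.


s = (0, 1, 0, 0)^T, error position = 4, corrected codeword c = 001100001000010

Compute s = H r^T mod 2 one row at a time:
  s_1 = 0 + 1 + 0 + 0 + 0 + 0 + 1 + 0 = 2 ≡ 0 (mod 2).
  s_2 = 0 + 0 + 0 + 0 + 0 + 0 + 1 + 0 = 1 ≡ 1 (mod 2).
  s_3 = 0 + 1 + 0 + 0 + 0 + 0 + 1 + 0 = 2 ≡ 0 (mod 2).
  s_4 = 0 + 1 + 0 + 0 + 1 + 0 + 0 + 0 = 2 ≡ 0 (mod 2).
s = (0, 1, 0, 0)^T — this equals column 4 of H (binary 0100), so error is at position 4.
Correct: flip bit 4 of r = 001000001000010 to get c = 001100001000010.


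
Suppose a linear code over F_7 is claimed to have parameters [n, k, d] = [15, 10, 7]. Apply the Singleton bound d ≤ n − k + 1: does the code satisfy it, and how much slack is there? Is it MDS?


Singleton RHS = n − k + 1 = 6, slack = -1, bound violated (no such code; not MDS).

Singleton bound: d ≤ n − k + 1.
Here n = 15, k = 10, so n − k + 1 = 6.
Given d = 7, check d ≤ 6: NO.
Slack = (n − k + 1) − d = -1.
The slack is negative: d = 7 exceeds n − k + 1 = 6 by 1, so the Singleton bound is violated and no linear [15, 10, 7]_7 code can exist. In particular it is not MDS (MDS requires d = n − k + 1 exactly).
Description: the claimed parameters are [15, 10, 7]_7; such a code would be impossible (violates the Singleton bound).


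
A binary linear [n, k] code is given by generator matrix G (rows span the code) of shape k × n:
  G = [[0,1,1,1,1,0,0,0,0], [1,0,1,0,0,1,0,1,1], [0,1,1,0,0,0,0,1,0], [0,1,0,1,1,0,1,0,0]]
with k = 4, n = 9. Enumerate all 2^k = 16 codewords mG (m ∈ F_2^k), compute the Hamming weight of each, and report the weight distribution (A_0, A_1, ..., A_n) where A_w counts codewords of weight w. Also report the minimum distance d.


Weight distribution: A_0 = 1, A_2 = 1, A_3 = 3, A_4 = 3, A_5 = 3, A_6 = 3, A_7 = 1, A_9 = 1. Minimum distance d = 2.

Enumerate all 2^4 = 16 messages m ∈ F_2^4.
For each, compute codeword c = mG in F_2^9, then tally its weight.
  m = 0000 → c = 000000000, weight = 0.
  m = 1000 → c = 011110000, weight = 4.
  m = 0100 → c = 101001011, weight = 5.
  m = 1100 → c = 110111011, weight = 7.
  m = 0010 → c = 011000010, weight = 3.
  m = 1010 → c = 000110010, weight = 3.
  m = 0110 → c = 110001001, weight = 4.
  m = 1110 → c = 101111001, weight = 6.
  m = 0001 → c = 010110100, weight = 4.
  m = 1001 → c = 001000100, weight = 2.
  m = 0101 → c = 111111111, weight = 9.
  m = 1101 → c = 100001111, weight = 5.
  m = 0011 → c = 001110110, weight = 5.
  m = 1011 → c = 010000110, weight = 3.
  m = 0111 → c = 100111101, weight = 6.
  m = 1111 → c = 111001101, weight = 6.
Tally weights:
  weight 0: 1 codewords.
  weight 2: 1 codewords.
  weight 3: 3 codewords.
  weight 4: 3 codewords.
  weight 5: 3 codewords.
  weight 6: 3 codewords.
  weight 7: 1 codewords.
  weight 9: 1 codewords.
Minimum distance d = smallest w > 0 with A_w > 0 = 2.
Sanity: Σ A_w = 16 = 2^4 = 16 ✓.


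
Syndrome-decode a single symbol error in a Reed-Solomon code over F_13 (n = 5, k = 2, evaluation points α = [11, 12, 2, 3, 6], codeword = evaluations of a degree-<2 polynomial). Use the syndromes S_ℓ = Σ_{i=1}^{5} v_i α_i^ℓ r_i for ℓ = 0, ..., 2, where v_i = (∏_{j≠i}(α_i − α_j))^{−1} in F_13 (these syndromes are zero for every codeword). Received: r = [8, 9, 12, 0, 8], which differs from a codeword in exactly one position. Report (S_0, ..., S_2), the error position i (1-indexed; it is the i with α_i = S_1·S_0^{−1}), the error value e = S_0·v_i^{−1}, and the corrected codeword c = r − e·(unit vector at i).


S = (2, 12, 7), error at position 5, error magnitude e = 5, c = [8, 9, 12, 0, 3].

Step 1: column multipliers v_i = (∏_{j≠i}(α_i − α_j))^{−1} mod 13.
  i = 1 (α = 11): (11−12)(11−2)(11−3)(11−6) = (−1)·9·8·5 = −360 ≡ 4, so v_1 = 4^{−1} = 10 (mod 13).
  i = 2 (α = 12): (12−11)(12−2)(12−3)(12−6) = 1·10·9·6 = 540 ≡ 7, so v_2 = 7^{−1} = 2 (mod 13).
  i = 3 (α = 2): (2−11)(2−12)(2−3)(2−6) = (−9)·(−10)·(−1)·(−4) = 360 ≡ 9, so v_3 = 9^{−1} = 3 (mod 13).
  i = 4 (α = 3): (3−11)(3−12)(3−2)(3−6) = (−8)·(−9)·1·(−3) = −216 ≡ 5, so v_4 = 5^{−1} = 8 (mod 13).
  i = 5 (α = 6): (6−11)(6−12)(6−2)(6−3) = (−5)·(−6)·4·3 = 360 ≡ 9, so v_5 = 9^{−1} = 3 (mod 13).
  v = [10, 2, 3, 8, 3].
Step 2: syndromes of r = [8, 9, 12, 0, 8] (all sums mod 13).
  S_0 = Σ v_i r_i = 10·8 + 2·9 + 3·12 + 8·0 + 3·8 = 158 ≡ 2.
  S_1 = Σ v_i α_i r_i = 10·11·8 + 2·12·9 + 3·2·12 + 8·3·0 + 3·6·8 = 1312 ≡ 12.
  α_i^2 mod 13 = [4, 1, 4, 9, 10].
  S_2 = Σ v_i α_i^2 r_i = 10·4·8 + 2·1·9 + 3·4·12 + 8·9·0 + 3·10·8 = 722 ≡ 7.
  S = (2, 12, 7) ≠ 0, so r is not a codeword (an error is present).
Step 3: locate the error. For a single error e at position i, S_ℓ = v_i·e·α_i^ℓ, so α_err = S_1/S_0.
  S_0^{−1} = 2^{−1} = 7 (mod 13), so α_err = 12·7 = 84 ≡ 6 = α_5. Error position i = 5.
  Consistency check: S_2/S_1 = 7·12 = 84 ≡ 6 = α_err ✓ (single-error assumption holds).
Step 4: error magnitude e = S_0/v_5 = S_0·∏_{j≠5}(α_5 − α_j) = 2·9 = 18 ≡ 5 (mod 13).
Step 5: correct position 5: c_5 = r_5 − e = 8 − 5 ≡ 3 (mod 13). Hence c = [8, 9, 12, 0, 3].
  Check: interpolating c through the α_i gives m(x) = 10 + 1·x (degree < 2) with m(α_i) = c_i for every i, so c is indeed a codeword.


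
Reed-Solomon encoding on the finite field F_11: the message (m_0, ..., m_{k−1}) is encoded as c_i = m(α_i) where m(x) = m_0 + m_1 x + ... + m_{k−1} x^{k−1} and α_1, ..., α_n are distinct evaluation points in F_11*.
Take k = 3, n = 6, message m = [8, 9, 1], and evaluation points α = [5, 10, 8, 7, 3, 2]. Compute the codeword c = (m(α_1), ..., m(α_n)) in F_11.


c = [1, 0, 1, 10, 0, 8]

Message polynomial: m(x) = 8 + 9·x + 1·x^2 (mod 11).
For each evaluation point α_i, compute m(α_i) mod 11:
  α_1 = 5: Horner steps 1 → 3 → 1, so m(5) = 1.
  α_2 = 10: Horner steps 1 → 8 → 0, so m(10) = 0.
  α_3 = 8: Horner steps 1 → 6 → 1, so m(8) = 1.
  α_4 = 7: Horner steps 1 → 5 → 10, so m(7) = 10.
  α_5 = 3: Horner steps 1 → 1 → 0, so m(3) = 0.
  α_6 = 2: Horner steps 1 → 0 → 8, so m(2) = 8.
Codeword c = [1, 0, 1, 10, 0, 8] ∈ F_11^6.


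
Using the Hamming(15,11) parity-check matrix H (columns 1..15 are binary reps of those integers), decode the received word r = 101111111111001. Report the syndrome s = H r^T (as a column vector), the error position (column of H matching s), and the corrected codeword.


s = (0, 0, 0, 1)^T, error position = 1, corrected codeword c = 001111111111001

Compute s = H r^T mod 2 one row at a time:
  s_1 = 1 + 1 + 1 + 1 + 1 + 0 + 0 + 1 = 6 ≡ 0 (mod 2).
  s_2 = 1 + 1 + 1 + 1 + 1 + 0 + 0 + 1 = 6 ≡ 0 (mod 2).
  s_3 = 0 + 1 + 1 + 1 + 1 + 1 + 0 + 1 = 6 ≡ 0 (mod 2).
  s_4 = 1 + 1 + 1 + 1 + 1 + 1 + 0 + 1 = 7 ≡ 1 (mod 2).
s = (0, 0, 0, 1)^T — this equals column 1 of H (binary 0001), so error is at position 1.
Correct: flip bit 1 of r = 101111111111001 to get c = 001111111111001.


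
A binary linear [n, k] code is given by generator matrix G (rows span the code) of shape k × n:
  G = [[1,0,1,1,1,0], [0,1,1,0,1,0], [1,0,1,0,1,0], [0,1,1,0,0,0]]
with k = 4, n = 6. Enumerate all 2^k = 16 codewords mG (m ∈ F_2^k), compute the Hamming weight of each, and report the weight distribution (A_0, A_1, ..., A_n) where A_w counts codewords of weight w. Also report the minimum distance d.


Weight distribution: A_0 = 1, A_1 = 2, A_2 = 4, A_3 = 6, A_4 = 3. Minimum distance d = 1.

Enumerate all 2^4 = 16 messages m ∈ F_2^4.
For each, compute codeword c = mG in F_2^6, then tally its weight.
  m = 0000 → c = 000000, weight = 0.
  m = 1000 → c = 101110, weight = 4.
  m = 0100 → c = 011010, weight = 3.
  m = 1100 → c = 110100, weight = 3.
  m = 0010 → c = 101010, weight = 3.
  m = 1010 → c = 000100, weight = 1.
  m = 0110 → c = 110000, weight = 2.
  m = 1110 → c = 011110, weight = 4.
  m = 0001 → c = 011000, weight = 2.
  m = 1001 → c = 110110, weight = 4.
  m = 0101 → c = 000010, weight = 1.
  m = 1101 → c = 101100, weight = 3.
  m = 0011 → c = 110010, weight = 3.
  m = 1011 → c = 011100, weight = 3.
  m = 0111 → c = 101000, weight = 2.
  m = 1111 → c = 000110, weight = 2.
Tally weights:
  weight 0: 1 codewords.
  weight 1: 2 codewords.
  weight 2: 4 codewords.
  weight 3: 6 codewords.
  weight 4: 3 codewords.
Minimum distance d = smallest w > 0 with A_w > 0 = 1.
Sanity: Σ A_w = 16 = 2^4 = 16 ✓.


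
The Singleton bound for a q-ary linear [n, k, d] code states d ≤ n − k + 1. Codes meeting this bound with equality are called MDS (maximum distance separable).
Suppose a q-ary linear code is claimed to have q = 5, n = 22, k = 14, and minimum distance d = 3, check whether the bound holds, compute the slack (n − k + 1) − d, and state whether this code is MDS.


Singleton RHS = n − k + 1 = 9, slack = 6, bound satisfied, not MDS.

Singleton bound: d ≤ n − k + 1.
Here n = 22, k = 14, so n − k + 1 = 9.
Given d = 3, check d ≤ 9: YES.
Slack = (n − k + 1) − d = 6.
The code is NOT MDS (slack = 6 > 0).
Description: the claimed parameters are [22, 14, 3]_5; such a code would be non-MDS.


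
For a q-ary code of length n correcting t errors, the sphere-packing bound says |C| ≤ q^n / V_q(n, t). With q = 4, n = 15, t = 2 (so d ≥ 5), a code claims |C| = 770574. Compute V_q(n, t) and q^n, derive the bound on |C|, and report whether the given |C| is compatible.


V_q(n, t) = 991, q^n = 1073741824, Hamming bound = 1083493, |C| = 770574 ≤ bound (satisfied).

Step 1: Compute V_q(n, t) = Σ_{j=0}^2 C(n, j) (q−1)^j.
  j = 0: C(15,0)·(3)^0 = 1·1 = 1.
  j = 1: C(15,1)·(3)^1 = 15·3 = 45.
  j = 2: C(15,2)·(3)^2 = 105·9 = 945.
  V_q(n, t) = 1 + 45 + 945 = 991.
Step 2: q^n = 4^15 = 1073741824.
Step 3: Hamming bound ⌊q^n / V_q(n,t)⌋ = ⌊1073741824/991⌋ = 1083493.
Step 4: Compare |C| = 770574 to 1083493: satisfied.
The claimed |C| lies below the Hamming bound.


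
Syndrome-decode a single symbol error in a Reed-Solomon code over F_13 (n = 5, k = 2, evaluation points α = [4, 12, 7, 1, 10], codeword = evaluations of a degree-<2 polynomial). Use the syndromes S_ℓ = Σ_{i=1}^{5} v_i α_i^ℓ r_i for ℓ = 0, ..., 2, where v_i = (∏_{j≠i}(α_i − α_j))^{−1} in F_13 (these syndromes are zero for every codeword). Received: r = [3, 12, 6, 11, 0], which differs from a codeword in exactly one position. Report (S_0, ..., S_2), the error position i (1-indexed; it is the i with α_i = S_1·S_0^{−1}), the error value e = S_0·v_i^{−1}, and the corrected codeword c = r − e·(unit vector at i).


S = (5, 9, 11), error at position 3, error magnitude e = 11, c = [3, 12, 8, 11, 0].

Step 1: column multipliers v_i = (∏_{j≠i}(α_i − α_j))^{−1} mod 13.
  i = 1 (α = 4): (4−12)(4−7)(4−1)(4−10) = (−8)·(−3)·3·(−6) = −432 ≡ 10, so v_1 = 10^{−1} = 4 (mod 13).
  i = 2 (α = 12): (12−4)(12−7)(12−1)(12−10) = 8·5·11·2 = 880 ≡ 9, so v_2 = 9^{−1} = 3 (mod 13).
  i = 3 (α = 7): (7−4)(7−12)(7−1)(7−10) = 3·(−5)·6·(−3) = 270 ≡ 10, so v_3 = 10^{−1} = 4 (mod 13).
  i = 4 (α = 1): (1−4)(1−12)(1−7)(1−10) = (−3)·(−11)·(−6)·(−9) = 1782 ≡ 1, so v_4 = 1^{−1} = 1 (mod 13).
  i = 5 (α = 10): (10−4)(10−12)(10−7)(10−1) = 6·(−2)·3·9 = −324 ≡ 1, so v_5 = 1^{−1} = 1 (mod 13).
  v = [4, 3, 4, 1, 1].
Step 2: syndromes of r = [3, 12, 6, 11, 0] (all sums mod 13).
  S_0 = Σ v_i r_i = 4·3 + 3·12 + 4·6 + 1·11 + 1·0 = 83 ≡ 5.
  S_1 = Σ v_i α_i r_i = 4·4·3 + 3·12·12 + 4·7·6 + 1·1·11 + 1·10·0 = 659 ≡ 9.
  α_i^2 mod 13 = [3, 1, 10, 1, 9].
  S_2 = Σ v_i α_i^2 r_i = 4·3·3 + 3·1·12 + 4·10·6 + 1·1·11 + 1·9·0 = 323 ≡ 11.
  S = (5, 9, 11) ≠ 0, so r is not a codeword (an error is present).
Step 3: locate the error. For a single error e at position i, S_ℓ = v_i·e·α_i^ℓ, so α_err = S_1/S_0.
  S_0^{−1} = 5^{−1} = 8 (mod 13), so α_err = 9·8 = 72 ≡ 7 = α_3. Error position i = 3.
  Consistency check: S_2/S_1 = 11·3 = 33 ≡ 7 = α_err ✓ (single-error assumption holds).
Step 4: error magnitude e = S_0/v_3 = S_0·∏_{j≠3}(α_3 − α_j) = 5·10 = 50 ≡ 11 (mod 13).
Step 5: correct position 3: c_3 = r_3 − e = 6 − 11 ≡ 8 (mod 13). Hence c = [3, 12, 8, 11, 0].
  Check: interpolating c through the α_i gives m(x) = 5 + 6·x (degree < 2) with m(α_i) = c_i for every i, so c is indeed a codeword.


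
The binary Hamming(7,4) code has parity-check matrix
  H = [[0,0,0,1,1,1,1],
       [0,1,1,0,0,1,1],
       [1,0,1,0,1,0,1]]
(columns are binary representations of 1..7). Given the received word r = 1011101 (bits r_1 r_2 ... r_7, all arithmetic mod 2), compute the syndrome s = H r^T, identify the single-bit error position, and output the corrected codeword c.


s = (1, 0, 0)^T, error position = 4, corrected codeword c = 1010101

Compute s = H r^T mod 2 one row at a time:
  s_1 = 1 + 1 + 0 + 1 = 3 ≡ 1 (mod 2).
  s_2 = 0 + 1 + 0 + 1 = 2 ≡ 0 (mod 2).
  s_3 = 1 + 1 + 1 + 1 = 4 ≡ 0 (mod 2).
s = (1, 0, 0)^T — this equals column 4 of H (binary 100), so error is at position 4.
Correct: flip bit 4 of r = 1011101 to get c = 1010101.


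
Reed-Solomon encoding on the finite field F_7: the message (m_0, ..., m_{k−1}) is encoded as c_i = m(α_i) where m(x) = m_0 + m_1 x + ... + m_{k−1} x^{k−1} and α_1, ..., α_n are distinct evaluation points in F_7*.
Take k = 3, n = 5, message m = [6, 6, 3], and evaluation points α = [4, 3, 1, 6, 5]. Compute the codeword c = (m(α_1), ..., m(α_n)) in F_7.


c = [1, 2, 1, 3, 6]

Message polynomial: m(x) = 6 + 6·x + 3·x^2 (mod 7).
For each evaluation point α_i, compute m(α_i) mod 7:
  α_1 = 4: Horner steps 3 → 4 → 1, so m(4) = 1.
  α_2 = 3: Horner steps 3 → 1 → 2, so m(3) = 2.
  α_3 = 1: Horner steps 3 → 2 → 1, so m(1) = 1.
  α_4 = 6: Horner steps 3 → 3 → 3, so m(6) = 3.
  α_5 = 5: Horner steps 3 → 0 → 6, so m(5) = 6.
Codeword c = [1, 2, 1, 3, 6] ∈ F_7^5.


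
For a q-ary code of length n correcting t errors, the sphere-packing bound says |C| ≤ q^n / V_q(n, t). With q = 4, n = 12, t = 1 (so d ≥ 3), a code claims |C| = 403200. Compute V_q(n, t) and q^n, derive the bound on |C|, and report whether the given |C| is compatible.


V_q(n, t) = 37, q^n = 16777216, Hamming bound = 453438, |C| = 403200 ≤ bound (satisfied).

Step 1: Compute V_q(n, t) = Σ_{j=0}^1 C(n, j) (q−1)^j.
  j = 0: C(12,0)·(3)^0 = 1·1 = 1.
  j = 1: C(12,1)·(3)^1 = 12·3 = 36.
  V_q(n, t) = 1 + 36 = 37.
Step 2: q^n = 4^12 = 16777216.
Step 3: Hamming bound ⌊q^n / V_q(n,t)⌋ = ⌊16777216/37⌋ = 453438.
Step 4: Compare |C| = 403200 to 453438: satisfied.
The claimed |C| lies below the Hamming bound.


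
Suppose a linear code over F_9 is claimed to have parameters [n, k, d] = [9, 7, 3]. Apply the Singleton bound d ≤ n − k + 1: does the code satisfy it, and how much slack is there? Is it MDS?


Singleton RHS = n − k + 1 = 3, slack = 0, bound satisfied, MDS.

Singleton bound: d ≤ n − k + 1.
Here n = 9, k = 7, so n − k + 1 = 3.
Given d = 3, check d ≤ 3: YES.
Slack = (n − k + 1) − d = 0.
The code is MDS (slack = 0).
Description: the claimed parameters are [9, 7, 3]_9; such a code would be MDS (meets Singleton bound).


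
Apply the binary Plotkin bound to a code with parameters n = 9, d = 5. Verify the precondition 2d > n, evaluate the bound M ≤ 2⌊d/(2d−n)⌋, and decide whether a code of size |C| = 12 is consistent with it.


Plotkin bound M ≤ 10; given |C| = 12 > bound (violated).

Check applicability: 2d = 10, n = 9.
2d − n = 1 > 0, so Plotkin applies.
Compute d/(2d−n) = 5/1 ≈ 5.0000.
⌊d/(2d−n)⌋ = 5.
Plotkin bound: M ≤ 2·5 = 10.
Given |C| = 12, check: VIOLATED.
This |C| is above the Plotkin bound, so no binary code with n = 9, d = 5 and 12 codewords exists.


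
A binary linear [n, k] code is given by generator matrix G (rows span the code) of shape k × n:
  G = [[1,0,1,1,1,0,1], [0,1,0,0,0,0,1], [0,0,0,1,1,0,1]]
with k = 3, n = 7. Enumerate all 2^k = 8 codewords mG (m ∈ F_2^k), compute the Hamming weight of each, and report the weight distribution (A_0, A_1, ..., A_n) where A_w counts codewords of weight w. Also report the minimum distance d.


Weight distribution: A_0 = 1, A_2 = 2, A_3 = 2, A_4 = 1, A_5 = 2. Minimum distance d = 2.

Enumerate all 2^3 = 8 messages m ∈ F_2^3.
For each, compute codeword c = mG in F_2^7, then tally its weight.
  m = 000 → c = 0000000, weight = 0.
  m = 100 → c = 1011101, weight = 5.
  m = 010 → c = 0100001, weight = 2.
  m = 110 → c = 1111100, weight = 5.
  m = 001 → c = 0001101, weight = 3.
  m = 101 → c = 1010000, weight = 2.
  m = 011 → c = 0101100, weight = 3.
  m = 111 → c = 1110001, weight = 4.
Tally weights:
  weight 0: 1 codewords.
  weight 2: 2 codewords.
  weight 3: 2 codewords.
  weight 4: 1 codewords.
  weight 5: 2 codewords.
Minimum distance d = smallest w > 0 with A_w > 0 = 2.
Sanity: Σ A_w = 8 = 2^3 = 8 ✓.


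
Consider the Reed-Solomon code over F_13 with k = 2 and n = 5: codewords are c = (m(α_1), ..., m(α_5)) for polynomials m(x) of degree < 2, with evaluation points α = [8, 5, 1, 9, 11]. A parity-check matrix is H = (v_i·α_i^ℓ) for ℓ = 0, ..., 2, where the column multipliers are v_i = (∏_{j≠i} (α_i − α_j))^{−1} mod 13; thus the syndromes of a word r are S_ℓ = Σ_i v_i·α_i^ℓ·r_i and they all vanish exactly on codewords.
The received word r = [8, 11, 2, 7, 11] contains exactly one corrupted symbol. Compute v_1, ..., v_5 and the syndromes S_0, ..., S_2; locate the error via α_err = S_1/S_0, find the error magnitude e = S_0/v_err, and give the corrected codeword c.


S = (5, 3, 7), error at position 5, error magnitude e = 6, c = [8, 11, 2, 7, 5].

Step 1: column multipliers v_i = (∏_{j≠i}(α_i − α_j))^{−1} mod 13.
  i = 1 (α = 8): (8−5)(8−1)(8−9)(8−11) = 3·7·(−1)·(−3) = 63 ≡ 11, so v_1 = 11^{−1} = 6 (mod 13).
  i = 2 (α = 5): (5−8)(5−1)(5−9)(5−11) = (−3)·4·(−4)·(−6) = −288 ≡ 11, so v_2 = 11^{−1} = 6 (mod 13).
  i = 3 (α = 1): (1−8)(1−5)(1−9)(1−11) = (−7)·(−4)·(−8)·(−10) = 2240 ≡ 4, so v_3 = 4^{−1} = 10 (mod 13).
  i = 4 (α = 9): (9−8)(9−5)(9−1)(9−11) = 1·4·8·(−2) = −64 ≡ 1, so v_4 = 1^{−1} = 1 (mod 13).
  i = 5 (α = 11): (11−8)(11−5)(11−1)(11−9) = 3·6·10·2 = 360 ≡ 9, so v_5 = 9^{−1} = 3 (mod 13).
  v = [6, 6, 10, 1, 3].
Step 2: syndromes of r = [8, 11, 2, 7, 11] (all sums mod 13).
  S_0 = Σ v_i r_i = 6·8 + 6·11 + 10·2 + 1·7 + 3·11 = 174 ≡ 5.
  S_1 = Σ v_i α_i r_i = 6·8·8 + 6·5·11 + 10·1·2 + 1·9·7 + 3·11·11 = 1160 ≡ 3.
  α_i^2 mod 13 = [12, 12, 1, 3, 4].
  S_2 = Σ v_i α_i^2 r_i = 6·12·8 + 6·12·11 + 10·1·2 + 1·3·7 + 3·4·11 = 1541 ≡ 7.
  S = (5, 3, 7) ≠ 0, so r is not a codeword (an error is present).
Step 3: locate the error. For a single error e at position i, S_ℓ = v_i·e·α_i^ℓ, so α_err = S_1/S_0.
  S_0^{−1} = 5^{−1} = 8 (mod 13), so α_err = 3·8 = 24 ≡ 11 = α_5. Error position i = 5.
  Consistency check: S_2/S_1 = 7·9 = 63 ≡ 11 = α_err ✓ (single-error assumption holds).
Step 4: error magnitude e = S_0/v_5 = S_0·∏_{j≠5}(α_5 − α_j) = 5·9 = 45 ≡ 6 (mod 13).
Step 5: correct position 5: c_5 = r_5 − e = 11 − 6 ≡ 5 (mod 13). Hence c = [8, 11, 2, 7, 5].
  Check: interpolating c through the α_i gives m(x) = 3 + 12·x (degree < 2) with m(α_i) = c_i for every i, so c is indeed a codeword.


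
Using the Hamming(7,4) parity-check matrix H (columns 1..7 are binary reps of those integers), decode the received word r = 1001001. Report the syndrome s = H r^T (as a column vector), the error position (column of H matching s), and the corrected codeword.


s = (0, 1, 0)^T, error position = 2, corrected codeword c = 1101001

Compute s = H r^T mod 2 one row at a time:
  s_1 = 1 + 0 + 0 + 1 = 2 ≡ 0 (mod 2).
  s_2 = 0 + 0 + 0 + 1 = 1 ≡ 1 (mod 2).
  s_3 = 1 + 0 + 0 + 1 = 2 ≡ 0 (mod 2).
s = (0, 1, 0)^T — this equals column 2 of H (binary 010), so error is at position 2.
Correct: flip bit 2 of r = 1001001 to get c = 1101001.
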